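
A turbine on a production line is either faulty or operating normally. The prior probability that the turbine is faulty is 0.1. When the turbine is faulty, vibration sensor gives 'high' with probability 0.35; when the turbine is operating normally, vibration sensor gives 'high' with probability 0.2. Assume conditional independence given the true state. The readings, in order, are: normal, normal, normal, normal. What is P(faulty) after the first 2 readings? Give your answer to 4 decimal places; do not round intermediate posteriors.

0.0683

After 'normal': P(faulty) = 0.65·0.1000 / (0.65·0.1000 + 0.8·0.9000) ≈ 0.0828
After 'normal': P(faulty) = 0.65·0.0828 / (0.65·0.0828 + 0.8·0.9172) ≈ 0.0683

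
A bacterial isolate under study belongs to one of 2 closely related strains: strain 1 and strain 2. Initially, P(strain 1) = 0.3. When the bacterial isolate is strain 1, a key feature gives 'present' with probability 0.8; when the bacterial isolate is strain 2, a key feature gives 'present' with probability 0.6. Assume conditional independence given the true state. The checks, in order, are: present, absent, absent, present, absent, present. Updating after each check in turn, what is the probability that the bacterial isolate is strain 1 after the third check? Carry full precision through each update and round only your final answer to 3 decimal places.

0.125

After 'present': P(strain 1) = 0.8·0.3000 / (0.8·0.3000 + 0.6·0.7000) ≈ 0.3636
After 'absent': P(strain 1) = 0.2·0.3636 / (0.2·0.3636 + 0.4·0.6364) ≈ 0.2222
After 'absent': P(strain 1) = 0.2·0.2222 / (0.2·0.2222 + 0.4·0.7778) ≈ 0.1250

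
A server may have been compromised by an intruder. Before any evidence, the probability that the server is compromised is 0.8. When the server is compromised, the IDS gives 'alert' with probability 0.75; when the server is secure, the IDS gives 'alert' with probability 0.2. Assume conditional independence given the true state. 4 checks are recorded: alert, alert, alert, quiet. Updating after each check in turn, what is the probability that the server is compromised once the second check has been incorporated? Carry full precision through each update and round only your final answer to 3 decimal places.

After 'alert': P(compromised) = 0.75·0.8000 / (0.75·0.8000 + 0.2·0.2000) ≈ 0.9375
After 'alert': P(compromised) = 0.75·0.9375 / (0.75·0.9375 + 0.2·0.0625) ≈ 0.9825

0.983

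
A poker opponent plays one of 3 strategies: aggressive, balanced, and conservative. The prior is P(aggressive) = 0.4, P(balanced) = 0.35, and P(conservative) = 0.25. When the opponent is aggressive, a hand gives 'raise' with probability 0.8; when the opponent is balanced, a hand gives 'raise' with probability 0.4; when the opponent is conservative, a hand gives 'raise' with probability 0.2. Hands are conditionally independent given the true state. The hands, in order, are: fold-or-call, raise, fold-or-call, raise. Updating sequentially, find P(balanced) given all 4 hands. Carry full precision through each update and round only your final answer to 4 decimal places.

0.5478

After 'fold-or-call': normaliser = 0.2·0.4000 + 0.6·0.3500 + 0.8·0.2500; P(aggressive) ≈ 0.1633, P(balanced) ≈ 0.4286, P(conservative) ≈ 0.4082
After 'raise': normaliser = 0.8·0.1633 + 0.4·0.4286 + 0.2·0.4082; P(aggressive) ≈ 0.3404, P(balanced) ≈ 0.4468, P(conservative) ≈ 0.2128
After 'fold-or-call': normaliser = 0.2·0.3404 + 0.6·0.4468 + 0.8·0.2128; P(aggressive) ≈ 0.1345, P(balanced) ≈ 0.5294, P(conservative) ≈ 0.3361
After 'raise': normaliser = 0.8·0.1345 + 0.4·0.5294 + 0.2·0.3361; P(aggressive) ≈ 0.2783, P(balanced) ≈ 0.5478, P(conservative) ≈ 0.1739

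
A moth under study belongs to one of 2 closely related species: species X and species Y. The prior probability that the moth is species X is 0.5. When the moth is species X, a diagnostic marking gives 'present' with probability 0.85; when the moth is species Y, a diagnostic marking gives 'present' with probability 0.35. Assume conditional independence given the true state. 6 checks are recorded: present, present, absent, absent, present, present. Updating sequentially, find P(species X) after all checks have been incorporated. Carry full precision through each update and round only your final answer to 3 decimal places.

0.649

After 'present': P(species X) = 0.85·0.5000 / (0.85·0.5000 + 0.35·0.5000) ≈ 0.7083
After 'present': P(species X) = 0.85·0.7083 / (0.85·0.7083 + 0.35·0.2917) ≈ 0.8550
After 'absent': P(species X) = 0.15·0.8550 / (0.15·0.8550 + 0.65·0.1450) ≈ 0.5765
After 'absent': P(species X) = 0.15·0.5765 / (0.15·0.5765 + 0.65·0.4235) ≈ 0.2390
After 'present': P(species X) = 0.85·0.2390 / (0.85·0.2390 + 0.35·0.7610) ≈ 0.4327
After 'present': P(species X) = 0.85·0.4327 / (0.85·0.4327 + 0.35·0.5673) ≈ 0.6494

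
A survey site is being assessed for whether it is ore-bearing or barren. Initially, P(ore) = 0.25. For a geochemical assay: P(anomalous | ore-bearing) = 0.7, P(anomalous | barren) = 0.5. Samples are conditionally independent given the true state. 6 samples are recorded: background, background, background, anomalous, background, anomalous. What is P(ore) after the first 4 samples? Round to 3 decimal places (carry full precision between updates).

0.092

After 'background': P(ore) = 0.3·0.2500 / (0.3·0.2500 + 0.5·0.7500) ≈ 0.1667
After 'background': P(ore) = 0.3·0.1667 / (0.3·0.1667 + 0.5·0.8333) ≈ 0.1071
After 'background': P(ore) = 0.3·0.1071 / (0.3·0.1071 + 0.5·0.8929) ≈ 0.0672
After 'anomalous': P(ore) = 0.7·0.0672 / (0.7·0.0672 + 0.5·0.9328) ≈ 0.0916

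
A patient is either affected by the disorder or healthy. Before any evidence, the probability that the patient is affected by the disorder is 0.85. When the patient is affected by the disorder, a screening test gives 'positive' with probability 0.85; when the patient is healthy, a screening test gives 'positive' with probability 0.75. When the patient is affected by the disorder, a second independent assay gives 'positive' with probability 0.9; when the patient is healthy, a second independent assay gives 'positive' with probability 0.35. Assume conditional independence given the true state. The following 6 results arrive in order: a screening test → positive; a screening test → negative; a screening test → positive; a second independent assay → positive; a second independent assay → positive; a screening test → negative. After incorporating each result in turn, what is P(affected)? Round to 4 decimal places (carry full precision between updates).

0.9454

Each posterior becomes the prior for the next update.
After a screening test='positive': P(affected) = 0.85·0.8500 / (0.85·0.8500 + 0.75·0.1500) ≈ 0.8653
After a screening test='negative': P(affected) = 0.15·0.8653 / (0.15·0.8653 + 0.25·0.1347) ≈ 0.7940
After a screening test='positive': P(affected) = 0.85·0.7940 / (0.85·0.7940 + 0.75·0.2060) ≈ 0.8137
After a second independent assay='positive': P(affected) = 0.9·0.8137 / (0.9·0.8137 + 0.35·0.1863) ≈ 0.9182
After a second independent assay='positive': P(affected) = 0.9·0.9182 / (0.9·0.9182 + 0.35·0.0818) ≈ 0.9665
After a screening test='negative': P(affected) = 0.15·0.9665 / (0.15·0.9665 + 0.25·0.0335) ≈ 0.9454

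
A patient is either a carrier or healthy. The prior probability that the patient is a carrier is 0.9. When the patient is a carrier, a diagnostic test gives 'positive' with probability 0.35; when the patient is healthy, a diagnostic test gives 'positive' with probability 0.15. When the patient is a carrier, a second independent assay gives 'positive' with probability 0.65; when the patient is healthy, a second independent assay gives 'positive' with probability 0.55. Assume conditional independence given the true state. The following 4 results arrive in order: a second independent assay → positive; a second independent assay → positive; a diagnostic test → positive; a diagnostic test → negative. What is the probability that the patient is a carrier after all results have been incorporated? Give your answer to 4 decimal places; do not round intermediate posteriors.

0.9573

After a second independent assay='positive': P(carrier) = 0.65·0.9000 / (0.65·0.9000 + 0.55·0.1000) ≈ 0.9141
After a second independent assay='positive': P(carrier) = 0.65·0.9141 / (0.65·0.9141 + 0.55·0.0859) ≈ 0.9263
After a diagnostic test='positive': P(carrier) = 0.35·0.9263 / (0.35·0.9263 + 0.15·0.0737) ≈ 0.9670
After a diagnostic test='negative': P(carrier) = 0.65·0.9670 / (0.65·0.9670 + 0.85·0.0330) ≈ 0.9573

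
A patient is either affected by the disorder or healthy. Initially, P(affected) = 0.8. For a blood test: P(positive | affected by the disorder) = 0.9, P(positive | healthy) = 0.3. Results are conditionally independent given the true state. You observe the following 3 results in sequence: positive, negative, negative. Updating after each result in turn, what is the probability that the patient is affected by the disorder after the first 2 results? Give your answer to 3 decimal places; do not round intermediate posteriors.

0.632

Apply Bayes' rule sequentially, carrying P(affected) forward.
After 'positive': P(affected) = 0.9·0.8000 / (0.9·0.8000 + 0.3·0.2000) ≈ 0.9231
After 'negative': P(affected) = 0.1·0.9231 / (0.1·0.9231 + 0.7·0.0769) ≈ 0.6316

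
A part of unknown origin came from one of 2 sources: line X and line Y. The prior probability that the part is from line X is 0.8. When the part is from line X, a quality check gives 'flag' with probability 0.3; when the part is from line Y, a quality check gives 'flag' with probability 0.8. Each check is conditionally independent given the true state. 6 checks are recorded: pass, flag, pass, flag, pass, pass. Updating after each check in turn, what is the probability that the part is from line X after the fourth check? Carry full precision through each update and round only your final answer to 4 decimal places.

0.8733

After 'pass': P(line X) = 0.7·0.8000 / (0.7·0.8000 + 0.2·0.2000) ≈ 0.9333
After 'flag': P(line X) = 0.3·0.9333 / (0.3·0.9333 + 0.8·0.0667) ≈ 0.8400
After 'pass': P(line X) = 0.7·0.8400 / (0.7·0.8400 + 0.2·0.1600) ≈ 0.9484
After 'flag': P(line X) = 0.3·0.9484 / (0.3·0.9484 + 0.8·0.0516) ≈ 0.8733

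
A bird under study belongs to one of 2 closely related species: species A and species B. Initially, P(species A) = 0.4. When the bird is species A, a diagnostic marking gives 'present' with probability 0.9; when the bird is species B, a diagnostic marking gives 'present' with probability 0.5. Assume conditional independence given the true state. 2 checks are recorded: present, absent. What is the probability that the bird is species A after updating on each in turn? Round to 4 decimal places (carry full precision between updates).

0.1935

Apply Bayes' rule sequentially, carrying P(species A) forward.
After 'present': P(species A) = 0.9·0.4000 / (0.9·0.4000 + 0.5·0.6000) ≈ 0.5455
After 'absent': P(species A) = 0.1·0.5455 / (0.1·0.5455 + 0.5·0.4545) ≈ 0.1935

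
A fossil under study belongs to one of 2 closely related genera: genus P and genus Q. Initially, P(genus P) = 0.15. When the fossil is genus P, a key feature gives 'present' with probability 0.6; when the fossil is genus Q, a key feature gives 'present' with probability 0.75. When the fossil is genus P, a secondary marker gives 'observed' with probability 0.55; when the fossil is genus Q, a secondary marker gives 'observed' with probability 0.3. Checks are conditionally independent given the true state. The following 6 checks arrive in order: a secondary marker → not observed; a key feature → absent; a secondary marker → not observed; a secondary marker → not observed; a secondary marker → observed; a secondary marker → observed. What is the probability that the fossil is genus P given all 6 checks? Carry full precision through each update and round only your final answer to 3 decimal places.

After a secondary marker='not observed': P(genus P) = 0.45·0.1500 / (0.45·0.1500 + 0.7·0.8500) ≈ 0.1019
After a key feature='absent': P(genus P) = 0.4·0.1019 / (0.4·0.1019 + 0.25·0.8981) ≈ 0.1536
After a secondary marker='not observed': P(genus P) = 0.45·0.1536 / (0.45·0.1536 + 0.7·0.8464) ≈ 0.1045
After a secondary marker='not observed': P(genus P) = 0.45·0.1045 / (0.45·0.1045 + 0.7·0.8955) ≈ 0.0698
After a secondary marker='observed': P(genus P) = 0.55·0.0698 / (0.55·0.0698 + 0.3·0.9302) ≈ 0.1209
After a secondary marker='observed': P(genus P) = 0.55·0.1209 / (0.55·0.1209 + 0.3·0.8791) ≈ 0.2014

0.201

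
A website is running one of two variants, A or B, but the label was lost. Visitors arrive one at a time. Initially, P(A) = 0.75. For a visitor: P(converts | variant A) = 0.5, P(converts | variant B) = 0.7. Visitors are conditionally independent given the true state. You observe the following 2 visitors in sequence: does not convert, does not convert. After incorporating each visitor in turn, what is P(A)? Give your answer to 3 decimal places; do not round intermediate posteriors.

After 'does not convert': P(A) = 0.5·0.7500 / (0.5·0.7500 + 0.3·0.2500) ≈ 0.8333
After 'does not convert': P(A) = 0.5·0.8333 / (0.5·0.8333 + 0.3·0.1667) ≈ 0.8929

0.893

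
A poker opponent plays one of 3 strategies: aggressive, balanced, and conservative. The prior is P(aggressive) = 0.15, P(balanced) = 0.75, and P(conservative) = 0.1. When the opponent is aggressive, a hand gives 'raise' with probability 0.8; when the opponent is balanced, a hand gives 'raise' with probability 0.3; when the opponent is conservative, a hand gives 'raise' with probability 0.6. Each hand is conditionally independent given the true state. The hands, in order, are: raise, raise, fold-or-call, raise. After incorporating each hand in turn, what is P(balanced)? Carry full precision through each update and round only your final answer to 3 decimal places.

After 'raise': normaliser = 0.8·0.1500 + 0.3·0.7500 + 0.6·0.1000; P(aggressive) ≈ 0.2963, P(balanced) ≈ 0.5556, P(conservative) ≈ 0.1481
After 'raise': normaliser = 0.8·0.2963 + 0.3·0.5556 + 0.6·0.1481; P(aggressive) ≈ 0.4812, P(balanced) ≈ 0.3383, P(conservative) ≈ 0.1805
After 'fold-or-call': normaliser = 0.2·0.4812 + 0.7·0.3383 + 0.4·0.1805; P(aggressive) ≈ 0.2375, P(balanced) ≈ 0.5844, P(conservative) ≈ 0.1781
After 'raise': normaliser = 0.8·0.2375 + 0.3·0.5844 + 0.6·0.1781; P(aggressive) ≈ 0.4024, P(balanced) ≈ 0.3713, P(conservative) ≈ 0.2263

0.371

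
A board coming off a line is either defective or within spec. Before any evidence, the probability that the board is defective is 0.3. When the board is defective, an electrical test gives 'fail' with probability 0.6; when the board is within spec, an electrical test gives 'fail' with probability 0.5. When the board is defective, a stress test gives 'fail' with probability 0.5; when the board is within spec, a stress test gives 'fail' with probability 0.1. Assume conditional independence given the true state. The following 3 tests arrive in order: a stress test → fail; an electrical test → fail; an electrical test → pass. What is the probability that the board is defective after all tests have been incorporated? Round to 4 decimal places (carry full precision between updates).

0.6729

After a stress test='fail': P(defective) = 0.5·0.3000 / (0.5·0.3000 + 0.1·0.7000) ≈ 0.6818
After an electrical test='fail': P(defective) = 0.6·0.6818 / (0.6·0.6818 + 0.5·0.3182) ≈ 0.7200
After an electrical test='pass': P(defective) = 0.4·0.7200 / (0.4·0.7200 + 0.5·0.2800) ≈ 0.6729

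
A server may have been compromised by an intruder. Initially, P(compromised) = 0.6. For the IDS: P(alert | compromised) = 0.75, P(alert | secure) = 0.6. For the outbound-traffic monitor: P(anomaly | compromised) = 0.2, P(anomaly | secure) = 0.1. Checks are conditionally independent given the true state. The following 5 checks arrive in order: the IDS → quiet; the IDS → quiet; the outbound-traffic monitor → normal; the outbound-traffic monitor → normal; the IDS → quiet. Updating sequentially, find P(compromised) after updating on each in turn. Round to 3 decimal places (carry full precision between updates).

After the IDS='quiet': P(compromised) = 0.25·0.6000 / (0.25·0.6000 + 0.4·0.4000) ≈ 0.4839
After the IDS='quiet': P(compromised) = 0.25·0.4839 / (0.25·0.4839 + 0.4·0.5161) ≈ 0.3695
After the outbound-traffic monitor='normal': P(compromised) = 0.8·0.3695 / (0.8·0.3695 + 0.9·0.6305) ≈ 0.3425
After the outbound-traffic monitor='normal': P(compromised) = 0.8·0.3425 / (0.8·0.3425 + 0.9·0.6575) ≈ 0.3165
After the IDS='quiet': P(compromised) = 0.25·0.3165 / (0.25·0.3165 + 0.4·0.6835) ≈ 0.2244

0.224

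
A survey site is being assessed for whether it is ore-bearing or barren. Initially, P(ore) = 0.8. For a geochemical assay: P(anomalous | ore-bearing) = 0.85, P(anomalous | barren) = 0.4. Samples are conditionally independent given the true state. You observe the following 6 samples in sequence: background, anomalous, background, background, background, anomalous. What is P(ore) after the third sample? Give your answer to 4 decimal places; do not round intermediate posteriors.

0.3469

After 'background': P(ore) = 0.15·0.8000 / (0.15·0.8000 + 0.6·0.2000) ≈ 0.5000
After 'anomalous': P(ore) = 0.85·0.5000 / (0.85·0.5000 + 0.4·0.5000) ≈ 0.6800
After 'background': P(ore) = 0.15·0.6800 / (0.15·0.6800 + 0.6·0.3200) ≈ 0.3469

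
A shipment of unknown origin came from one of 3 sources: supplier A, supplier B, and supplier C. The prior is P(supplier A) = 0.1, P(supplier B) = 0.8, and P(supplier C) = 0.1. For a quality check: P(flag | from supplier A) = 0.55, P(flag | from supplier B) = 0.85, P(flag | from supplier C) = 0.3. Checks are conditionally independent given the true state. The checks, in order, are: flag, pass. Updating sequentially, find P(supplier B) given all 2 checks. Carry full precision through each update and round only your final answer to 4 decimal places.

0.6904

Each posterior becomes the prior for the next update.
After 'flag': normaliser = 0.55·0.1000 + 0.85·0.8000 + 0.3·0.1000; P(supplier A) ≈ 0.0719, P(supplier B) ≈ 0.8889, P(supplier C) ≈ 0.0392
After 'pass': normaliser = 0.45·0.0719 + 0.15·0.8889 + 0.7·0.0392; P(supplier A) ≈ 0.1675, P(supplier B) ≈ 0.6904, P(supplier C) ≈ 0.1421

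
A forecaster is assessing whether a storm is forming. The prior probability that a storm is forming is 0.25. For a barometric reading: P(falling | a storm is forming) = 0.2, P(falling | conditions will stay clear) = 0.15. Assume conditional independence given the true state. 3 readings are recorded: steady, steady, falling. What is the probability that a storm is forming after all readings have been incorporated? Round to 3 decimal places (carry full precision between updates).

0.282

After 'steady': P(storm) = 0.8·0.2500 / (0.8·0.2500 + 0.85·0.7500) ≈ 0.2388
After 'steady': P(storm) = 0.8·0.2388 / (0.8·0.2388 + 0.85·0.7612) ≈ 0.2280
After 'falling': P(storm) = 0.2·0.2280 / (0.2·0.2280 + 0.15·0.7720) ≈ 0.2825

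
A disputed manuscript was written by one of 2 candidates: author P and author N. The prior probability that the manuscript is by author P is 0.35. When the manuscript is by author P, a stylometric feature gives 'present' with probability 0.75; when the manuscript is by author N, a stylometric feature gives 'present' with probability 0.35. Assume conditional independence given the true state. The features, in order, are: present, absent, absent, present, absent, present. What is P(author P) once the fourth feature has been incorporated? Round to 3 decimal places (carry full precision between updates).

0.268

After 'present': P(author P) = 0.75·0.3500 / (0.75·0.3500 + 0.35·0.6500) ≈ 0.5357
After 'absent': P(author P) = 0.25·0.5357 / (0.25·0.5357 + 0.65·0.4643) ≈ 0.3074
After 'absent': P(author P) = 0.25·0.3074 / (0.25·0.3074 + 0.65·0.6926) ≈ 0.1458
After 'present': P(author P) = 0.75·0.1458 / (0.75·0.1458 + 0.35·0.8542) ≈ 0.2678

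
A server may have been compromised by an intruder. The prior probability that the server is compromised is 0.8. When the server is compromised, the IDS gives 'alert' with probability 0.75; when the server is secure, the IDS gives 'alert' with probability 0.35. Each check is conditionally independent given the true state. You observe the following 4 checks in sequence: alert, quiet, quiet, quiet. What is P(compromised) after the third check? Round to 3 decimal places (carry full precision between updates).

0.559

After 'alert': P(compromised) = 0.75·0.8000 / (0.75·0.8000 + 0.35·0.2000) ≈ 0.8955
After 'quiet': P(compromised) = 0.25·0.8955 / (0.25·0.8955 + 0.65·0.1045) ≈ 0.7673
After 'quiet': P(compromised) = 0.25·0.7673 / (0.25·0.7673 + 0.65·0.2327) ≈ 0.5591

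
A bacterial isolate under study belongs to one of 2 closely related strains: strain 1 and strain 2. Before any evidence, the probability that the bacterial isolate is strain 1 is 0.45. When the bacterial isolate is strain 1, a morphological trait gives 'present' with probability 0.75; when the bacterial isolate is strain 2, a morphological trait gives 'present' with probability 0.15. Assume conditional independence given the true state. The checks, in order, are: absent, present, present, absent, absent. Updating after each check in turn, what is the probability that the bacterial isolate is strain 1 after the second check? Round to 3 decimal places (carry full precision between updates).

0.546

After 'absent': P(strain 1) = 0.25·0.4500 / (0.25·0.4500 + 0.85·0.5500) ≈ 0.1940
After 'present': P(strain 1) = 0.75·0.1940 / (0.75·0.1940 + 0.15·0.8060) ≈ 0.5461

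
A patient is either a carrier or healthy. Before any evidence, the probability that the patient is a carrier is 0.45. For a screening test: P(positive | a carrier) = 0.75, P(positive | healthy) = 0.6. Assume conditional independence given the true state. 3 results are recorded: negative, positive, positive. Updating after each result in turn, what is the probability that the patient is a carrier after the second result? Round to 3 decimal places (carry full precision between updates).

0.390

After 'negative': P(carrier) = 0.25·0.4500 / (0.25·0.4500 + 0.4·0.5500) ≈ 0.3383
After 'positive': P(carrier) = 0.75·0.3383 / (0.75·0.3383 + 0.6·0.6617) ≈ 0.3899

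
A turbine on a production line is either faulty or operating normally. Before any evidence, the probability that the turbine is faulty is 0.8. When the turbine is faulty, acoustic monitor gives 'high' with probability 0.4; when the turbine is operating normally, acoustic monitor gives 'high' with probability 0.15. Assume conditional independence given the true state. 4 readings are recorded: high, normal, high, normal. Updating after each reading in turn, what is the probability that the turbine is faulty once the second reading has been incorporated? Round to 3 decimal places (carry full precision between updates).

Each posterior becomes the prior for the next update.
After 'high': P(faulty) = 0.4·0.8000 / (0.4·0.8000 + 0.15·0.2000) ≈ 0.9143
After 'normal': P(faulty) = 0.6·0.9143 / (0.6·0.9143 + 0.85·0.0857) ≈ 0.8828

0.883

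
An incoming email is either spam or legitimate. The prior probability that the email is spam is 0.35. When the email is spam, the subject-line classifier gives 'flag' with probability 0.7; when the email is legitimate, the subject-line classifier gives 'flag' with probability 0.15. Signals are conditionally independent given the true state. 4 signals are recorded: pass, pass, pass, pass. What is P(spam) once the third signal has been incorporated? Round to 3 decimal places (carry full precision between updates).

Each posterior becomes the prior for the next update.
After 'pass': P(spam) = 0.3·0.3500 / (0.3·0.3500 + 0.85·0.6500) ≈ 0.1597
After 'pass': P(spam) = 0.3·0.1597 / (0.3·0.1597 + 0.85·0.8403) ≈ 0.0629
After 'pass': P(spam) = 0.3·0.0629 / (0.3·0.0629 + 0.85·0.9371) ≈ 0.0231

0.023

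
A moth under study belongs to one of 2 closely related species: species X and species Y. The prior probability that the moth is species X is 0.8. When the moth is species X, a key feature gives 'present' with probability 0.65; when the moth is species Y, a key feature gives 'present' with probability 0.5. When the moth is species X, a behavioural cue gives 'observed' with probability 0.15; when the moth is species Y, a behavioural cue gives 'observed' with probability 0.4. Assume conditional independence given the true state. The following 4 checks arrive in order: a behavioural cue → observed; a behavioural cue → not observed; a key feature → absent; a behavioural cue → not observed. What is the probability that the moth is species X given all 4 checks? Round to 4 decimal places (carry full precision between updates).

Apply Bayes' rule sequentially, carrying P(species X) forward.
After a behavioural cue='observed': P(species X) = 0.15·0.8000 / (0.15·0.8000 + 0.4·0.2000) ≈ 0.6000
After a behavioural cue='not observed': P(species X) = 0.85·0.6000 / (0.85·0.6000 + 0.6·0.4000) ≈ 0.6800
After a key feature='absent': P(species X) = 0.35·0.6800 / (0.35·0.6800 + 0.5·0.3200) ≈ 0.5980
After a behavioural cue='not observed': P(species X) = 0.85·0.5980 / (0.85·0.5980 + 0.6·0.4020) ≈ 0.6782

0.6782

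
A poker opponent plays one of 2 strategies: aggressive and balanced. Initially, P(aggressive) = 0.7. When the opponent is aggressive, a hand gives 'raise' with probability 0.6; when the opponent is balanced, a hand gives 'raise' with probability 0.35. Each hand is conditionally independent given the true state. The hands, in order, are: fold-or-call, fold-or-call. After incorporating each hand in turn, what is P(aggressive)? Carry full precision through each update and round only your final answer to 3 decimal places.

0.469

After 'fold-or-call': P(aggressive) = 0.4·0.7000 / (0.4·0.7000 + 0.65·0.3000) ≈ 0.5895
After 'fold-or-call': P(aggressive) = 0.4·0.5895 / (0.4·0.5895 + 0.65·0.4105) ≈ 0.4691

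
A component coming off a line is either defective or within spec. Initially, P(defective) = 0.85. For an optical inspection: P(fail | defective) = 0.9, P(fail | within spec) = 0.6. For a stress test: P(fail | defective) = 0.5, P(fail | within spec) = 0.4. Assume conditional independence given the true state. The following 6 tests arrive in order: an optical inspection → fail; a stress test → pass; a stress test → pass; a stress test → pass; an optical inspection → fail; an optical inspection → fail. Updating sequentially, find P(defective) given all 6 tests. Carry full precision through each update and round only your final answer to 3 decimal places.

0.917

After an optical inspection='fail': P(defective) = 0.9·0.8500 / (0.9·0.8500 + 0.6·0.1500) ≈ 0.8947
After a stress test='pass': P(defective) = 0.5·0.8947 / (0.5·0.8947 + 0.6·0.1053) ≈ 0.8763
After a stress test='pass': P(defective) = 0.5·0.8763 / (0.5·0.8763 + 0.6·0.1237) ≈ 0.8551
After a stress test='pass': P(defective) = 0.5·0.8551 / (0.5·0.8551 + 0.6·0.1449) ≈ 0.8311
After an optical inspection='fail': P(defective) = 0.9·0.8311 / (0.9·0.8311 + 0.6·0.1689) ≈ 0.8806
After an optical inspection='fail': P(defective) = 0.9·0.8806 / (0.9·0.8806 + 0.6·0.1194) ≈ 0.9171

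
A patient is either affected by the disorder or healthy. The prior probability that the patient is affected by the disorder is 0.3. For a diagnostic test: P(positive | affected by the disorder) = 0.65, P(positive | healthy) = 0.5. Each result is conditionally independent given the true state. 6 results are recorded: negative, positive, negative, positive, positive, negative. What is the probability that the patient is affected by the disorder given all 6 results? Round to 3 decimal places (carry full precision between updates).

After 'negative': P(affected) = 0.35·0.3000 / (0.35·0.3000 + 0.5·0.7000) ≈ 0.2308
After 'positive': P(affected) = 0.65·0.2308 / (0.65·0.2308 + 0.5·0.7692) ≈ 0.2806
After 'negative': P(affected) = 0.35·0.2806 / (0.35·0.2806 + 0.5·0.7194) ≈ 0.2145
After 'positive': P(affected) = 0.65·0.2145 / (0.65·0.2145 + 0.5·0.7855) ≈ 0.2619
After 'positive': P(affected) = 0.65·0.2619 / (0.65·0.2619 + 0.5·0.7381) ≈ 0.3157
After 'negative': P(affected) = 0.35·0.3157 / (0.35·0.3157 + 0.5·0.6843) ≈ 0.2441

0.244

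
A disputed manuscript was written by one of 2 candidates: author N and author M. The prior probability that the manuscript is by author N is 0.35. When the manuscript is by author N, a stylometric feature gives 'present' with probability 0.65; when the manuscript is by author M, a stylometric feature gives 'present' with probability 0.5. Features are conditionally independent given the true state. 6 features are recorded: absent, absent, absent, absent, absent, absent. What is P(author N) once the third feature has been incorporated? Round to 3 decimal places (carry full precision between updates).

Each posterior becomes the prior for the next update.
After 'absent': P(author N) = 0.35·0.3500 / (0.35·0.3500 + 0.5·0.6500) ≈ 0.2737
After 'absent': P(author N) = 0.35·0.2737 / (0.35·0.2737 + 0.5·0.7263) ≈ 0.2088
After 'absent': P(author N) = 0.35·0.2088 / (0.35·0.2088 + 0.5·0.7912) ≈ 0.1559

0.156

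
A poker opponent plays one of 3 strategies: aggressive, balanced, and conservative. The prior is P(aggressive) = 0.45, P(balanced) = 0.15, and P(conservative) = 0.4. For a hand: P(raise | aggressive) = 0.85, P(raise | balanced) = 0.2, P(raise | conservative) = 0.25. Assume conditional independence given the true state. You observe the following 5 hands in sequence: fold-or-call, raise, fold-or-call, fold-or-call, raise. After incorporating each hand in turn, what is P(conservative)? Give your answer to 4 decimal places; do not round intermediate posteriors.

After 'fold-or-call': normaliser = 0.15·0.4500 + 0.8·0.1500 + 0.75·0.4000; P(aggressive) ≈ 0.1385, P(balanced) ≈ 0.2462, P(conservative) ≈ 0.6154
After 'raise': normaliser = 0.85·0.1385 + 0.2·0.2462 + 0.25·0.6154; P(aggressive) ≈ 0.3669, P(balanced) ≈ 0.1535, P(conservative) ≈ 0.4796
After 'fold-or-call': normaliser = 0.15·0.3669 + 0.8·0.1535 + 0.75·0.4796; P(aggressive) ≈ 0.1024, P(balanced) ≈ 0.2284, P(conservative) ≈ 0.6692
After 'fold-or-call': normaliser = 0.15·0.1024 + 0.8·0.2284 + 0.75·0.6692; P(aggressive) ≈ 0.0219, P(balanced) ≈ 0.2611, P(conservative) ≈ 0.7170
After 'raise': normaliser = 0.85·0.0219 + 0.2·0.2611 + 0.25·0.7170; P(aggressive) ≈ 0.0746, P(balanced) ≈ 0.2087, P(conservative) ≈ 0.7167

0.7167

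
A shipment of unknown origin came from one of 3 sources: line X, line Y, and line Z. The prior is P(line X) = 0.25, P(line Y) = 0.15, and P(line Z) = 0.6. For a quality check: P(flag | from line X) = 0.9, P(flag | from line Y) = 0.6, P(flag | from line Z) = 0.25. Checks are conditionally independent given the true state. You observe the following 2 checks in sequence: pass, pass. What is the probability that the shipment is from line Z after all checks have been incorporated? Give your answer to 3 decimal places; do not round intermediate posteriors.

After 'pass': normaliser = 0.1·0.2500 + 0.4·0.1500 + 0.75·0.6000; P(line X) ≈ 0.0467, P(line Y) ≈ 0.1121, P(line Z) ≈ 0.8411
After 'pass': normaliser = 0.1·0.0467 + 0.4·0.1121 + 0.75·0.8411; P(line X) ≈ 0.0069, P(line Y) ≈ 0.0659, P(line Z) ≈ 0.9272

0.927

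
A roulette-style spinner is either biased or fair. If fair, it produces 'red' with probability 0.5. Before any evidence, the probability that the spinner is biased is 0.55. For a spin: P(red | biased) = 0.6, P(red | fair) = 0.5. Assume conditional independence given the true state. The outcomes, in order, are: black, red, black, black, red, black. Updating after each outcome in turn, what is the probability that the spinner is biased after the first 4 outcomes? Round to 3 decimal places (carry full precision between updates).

0.429

After 'black': P(biased) = 0.4·0.5500 / (0.4·0.5500 + 0.5·0.4500) ≈ 0.4944
After 'red': P(biased) = 0.6·0.4944 / (0.6·0.4944 + 0.5·0.5056) ≈ 0.5399
After 'black': P(biased) = 0.4·0.5399 / (0.4·0.5399 + 0.5·0.4601) ≈ 0.4842
After 'black': P(biased) = 0.4·0.4842 / (0.4·0.4842 + 0.5·0.5158) ≈ 0.4289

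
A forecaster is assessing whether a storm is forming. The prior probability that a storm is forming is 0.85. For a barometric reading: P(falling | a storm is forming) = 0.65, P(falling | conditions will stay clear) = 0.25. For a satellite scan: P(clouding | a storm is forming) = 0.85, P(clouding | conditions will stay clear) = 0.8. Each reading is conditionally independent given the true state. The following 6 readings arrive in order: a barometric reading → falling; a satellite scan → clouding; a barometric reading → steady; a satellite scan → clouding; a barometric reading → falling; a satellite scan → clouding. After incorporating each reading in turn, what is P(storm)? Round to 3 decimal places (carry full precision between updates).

0.955

Each posterior becomes the prior for the next update.
After a barometric reading='falling': P(storm) = 0.65·0.8500 / (0.65·0.8500 + 0.25·0.1500) ≈ 0.9364
After a satellite scan='clouding': P(storm) = 0.85·0.9364 / (0.85·0.9364 + 0.8·0.0636) ≈ 0.9400
After a barometric reading='steady': P(storm) = 0.35·0.9400 / (0.35·0.9400 + 0.75·0.0600) ≈ 0.8796
After a satellite scan='clouding': P(storm) = 0.85·0.8796 / (0.85·0.8796 + 0.8·0.1204) ≈ 0.8859
After a barometric reading='falling': P(storm) = 0.65·0.8859 / (0.65·0.8859 + 0.25·0.1141) ≈ 0.9528
After a satellite scan='clouding': P(storm) = 0.85·0.9528 / (0.85·0.9528 + 0.8·0.0472) ≈ 0.9554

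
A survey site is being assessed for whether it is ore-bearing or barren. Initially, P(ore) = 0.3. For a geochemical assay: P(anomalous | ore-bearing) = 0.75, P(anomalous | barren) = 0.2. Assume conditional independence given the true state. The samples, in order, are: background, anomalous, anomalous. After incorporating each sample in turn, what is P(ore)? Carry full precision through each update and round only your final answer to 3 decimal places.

Each posterior becomes the prior for the next update.
After 'background': P(ore) = 0.25·0.3000 / (0.25·0.3000 + 0.8·0.7000) ≈ 0.1181
After 'anomalous': P(ore) = 0.75·0.1181 / (0.75·0.1181 + 0.2·0.8819) ≈ 0.3343
After 'anomalous': P(ore) = 0.75·0.3343 / (0.75·0.3343 + 0.2·0.6657) ≈ 0.6532

0.653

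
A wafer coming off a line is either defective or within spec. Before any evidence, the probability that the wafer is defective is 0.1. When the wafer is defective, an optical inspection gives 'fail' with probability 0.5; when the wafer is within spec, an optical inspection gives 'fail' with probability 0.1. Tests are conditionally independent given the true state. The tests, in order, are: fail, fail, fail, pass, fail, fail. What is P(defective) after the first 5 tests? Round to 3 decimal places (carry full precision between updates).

Apply Bayes' rule sequentially, carrying P(defective) forward.
After 'fail': P(defective) = 0.5·0.1000 / (0.5·0.1000 + 0.1·0.9000) ≈ 0.3571
After 'fail': P(defective) = 0.5·0.3571 / (0.5·0.3571 + 0.1·0.6429) ≈ 0.7353
After 'fail': P(defective) = 0.5·0.7353 / (0.5·0.7353 + 0.1·0.2647) ≈ 0.9328
After 'pass': P(defective) = 0.5·0.9328 / (0.5·0.9328 + 0.9·0.0672) ≈ 0.8853
After 'fail': P(defective) = 0.5·0.8853 / (0.5·0.8853 + 0.1·0.1147) ≈ 0.9747

0.975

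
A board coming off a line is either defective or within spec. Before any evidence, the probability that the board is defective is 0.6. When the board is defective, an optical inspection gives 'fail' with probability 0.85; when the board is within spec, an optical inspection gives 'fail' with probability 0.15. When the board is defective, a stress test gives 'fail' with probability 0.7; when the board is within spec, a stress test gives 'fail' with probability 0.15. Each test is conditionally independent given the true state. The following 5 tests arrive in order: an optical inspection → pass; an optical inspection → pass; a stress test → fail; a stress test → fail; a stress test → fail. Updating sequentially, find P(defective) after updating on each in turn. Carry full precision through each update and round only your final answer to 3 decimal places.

0.826

Each posterior becomes the prior for the next update.
After an optical inspection='pass': P(defective) = 0.15·0.6000 / (0.15·0.6000 + 0.85·0.4000) ≈ 0.2093
After an optical inspection='pass': P(defective) = 0.15·0.2093 / (0.15·0.2093 + 0.85·0.7907) ≈ 0.0446
After a stress test='fail': P(defective) = 0.7·0.0446 / (0.7·0.0446 + 0.15·0.9554) ≈ 0.1790
After a stress test='fail': P(defective) = 0.7·0.1790 / (0.7·0.1790 + 0.15·0.8210) ≈ 0.5043
After a stress test='fail': P(defective) = 0.7·0.5043 / (0.7·0.5043 + 0.15·0.4957) ≈ 0.8260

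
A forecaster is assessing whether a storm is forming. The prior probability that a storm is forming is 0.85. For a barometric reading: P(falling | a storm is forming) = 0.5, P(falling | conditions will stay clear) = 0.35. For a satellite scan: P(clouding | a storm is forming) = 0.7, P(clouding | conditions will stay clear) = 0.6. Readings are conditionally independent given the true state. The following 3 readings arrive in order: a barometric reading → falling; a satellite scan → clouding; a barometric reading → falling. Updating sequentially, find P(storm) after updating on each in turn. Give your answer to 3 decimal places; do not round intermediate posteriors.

0.931

Each posterior becomes the prior for the next update.
After a barometric reading='falling': P(storm) = 0.5·0.8500 / (0.5·0.8500 + 0.35·0.1500) ≈ 0.8901
After a satellite scan='clouding': P(storm) = 0.7·0.8901 / (0.7·0.8901 + 0.6·0.1099) ≈ 0.9043
After a barometric reading='falling': P(storm) = 0.5·0.9043 / (0.5·0.9043 + 0.35·0.0957) ≈ 0.9310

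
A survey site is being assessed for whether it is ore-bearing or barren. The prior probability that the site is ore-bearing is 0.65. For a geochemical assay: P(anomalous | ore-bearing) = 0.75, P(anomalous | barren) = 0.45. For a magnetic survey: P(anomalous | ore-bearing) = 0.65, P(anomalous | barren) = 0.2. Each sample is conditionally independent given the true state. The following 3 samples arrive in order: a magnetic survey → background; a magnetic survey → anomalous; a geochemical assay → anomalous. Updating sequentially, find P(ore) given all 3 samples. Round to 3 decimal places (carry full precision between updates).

0.815

Apply Bayes' rule sequentially, carrying P(ore) forward.
After a magnetic survey='background': P(ore) = 0.35·0.6500 / (0.35·0.6500 + 0.8·0.3500) ≈ 0.4483
After a magnetic survey='anomalous': P(ore) = 0.65·0.4483 / (0.65·0.4483 + 0.2·0.5517) ≈ 0.7253
After a geochemical assay='anomalous': P(ore) = 0.75·0.7253 / (0.75·0.7253 + 0.45·0.2747) ≈ 0.8149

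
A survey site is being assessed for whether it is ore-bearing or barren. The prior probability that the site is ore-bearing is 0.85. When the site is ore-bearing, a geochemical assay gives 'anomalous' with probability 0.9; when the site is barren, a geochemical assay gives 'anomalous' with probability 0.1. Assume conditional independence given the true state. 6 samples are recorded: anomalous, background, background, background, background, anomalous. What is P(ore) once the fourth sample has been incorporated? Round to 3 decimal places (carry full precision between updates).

0.065

After 'anomalous': P(ore) = 0.9·0.8500 / (0.9·0.8500 + 0.1·0.1500) ≈ 0.9808
After 'background': P(ore) = 0.1·0.9808 / (0.1·0.9808 + 0.9·0.0192) ≈ 0.8500
After 'background': P(ore) = 0.1·0.8500 / (0.1·0.8500 + 0.9·0.1500) ≈ 0.3864
After 'background': P(ore) = 0.1·0.3864 / (0.1·0.3864 + 0.9·0.6136) ≈ 0.0654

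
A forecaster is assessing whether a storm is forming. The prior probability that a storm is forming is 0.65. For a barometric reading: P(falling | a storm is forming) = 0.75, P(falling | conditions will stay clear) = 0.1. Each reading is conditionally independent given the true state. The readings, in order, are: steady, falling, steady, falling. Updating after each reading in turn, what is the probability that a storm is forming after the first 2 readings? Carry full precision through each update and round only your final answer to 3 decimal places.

After 'steady': P(storm) = 0.25·0.6500 / (0.25·0.6500 + 0.9·0.3500) ≈ 0.3403
After 'falling': P(storm) = 0.75·0.3403 / (0.75·0.3403 + 0.1·0.6597) ≈ 0.7946

0.795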